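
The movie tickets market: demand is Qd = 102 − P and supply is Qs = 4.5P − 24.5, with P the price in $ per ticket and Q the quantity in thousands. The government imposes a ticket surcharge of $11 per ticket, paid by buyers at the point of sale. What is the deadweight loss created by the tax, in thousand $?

Deadweight loss = $49.5 thousand.

Without the tax, 102 − P = 4.5P − 24.5 gives 5.5P = 126.5, so P* = $23 and Q* = 79.
With the tax collected from buyers, demand (in seller-price terms) shifts: Qd = 102 − (P + 11).
New equilibrium: buyers pay $32, suppliers receive $21, Q = 70. (Wedge: Pb − Ps = 11.)
Quantity falls by |ΔQ| = |79 − 70| = 9.
DWL = ½ · t · |ΔQ| = ½ · 11 · 9 = $49.5.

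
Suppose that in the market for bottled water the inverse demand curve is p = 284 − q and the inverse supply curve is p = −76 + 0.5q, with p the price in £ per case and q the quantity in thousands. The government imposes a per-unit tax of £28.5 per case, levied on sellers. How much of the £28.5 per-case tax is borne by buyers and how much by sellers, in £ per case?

Inverting to q(p) form: qd = 284 − p; qs = 2p + 152.
Without the tax, 284 − p = 2p + 152 gives 3p = 132, so p* = £44 and q* = 240.
With the tax collected from sellers, supply shifts: qs = 2(p − 28.5) + 152.
New equilibrium: buyers pay £63, sellers receive £34.5, q = 221. (Wedge: pb − ps = 28.5.)
Burden on buyers: £19; on sellers: £9.5. (They sum to £28.5.)

Buyers bear £19 per case; sellers bear £9.5 per case.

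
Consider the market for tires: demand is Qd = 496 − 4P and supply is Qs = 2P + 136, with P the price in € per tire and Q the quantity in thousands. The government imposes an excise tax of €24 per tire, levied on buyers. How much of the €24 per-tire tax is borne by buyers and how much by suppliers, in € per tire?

Without the tax, 496 − 4P = 2P + 136 gives 6P = 360, so P* = €60 and Q* = 256.
With the tax collected from buyers, demand (in seller-price terms) shifts: Qd = 496 − 4(P + 24).
Solving gives Q = 224 with buyers paying €68 and suppliers receiving €44 (the €24 wedge).
Burden on buyers: €8; on suppliers: €16. (They sum to €24.)

Buyers bear €8 per tire; suppliers bear €16 per tire.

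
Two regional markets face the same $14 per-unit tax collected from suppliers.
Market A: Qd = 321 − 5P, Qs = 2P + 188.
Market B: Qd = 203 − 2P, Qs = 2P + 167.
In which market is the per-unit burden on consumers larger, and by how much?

Market B, by $3.

Market A: pre-tax P* = $19, Q* = 226; post-tax Q = 206; per-unit burden on consumers = $4.
Market B: pre-tax P* = $9, Q* = 185; post-tax Q = 171; per-unit burden on consumers = $7.
Difference: $4 vs $7 → market B is larger by $3.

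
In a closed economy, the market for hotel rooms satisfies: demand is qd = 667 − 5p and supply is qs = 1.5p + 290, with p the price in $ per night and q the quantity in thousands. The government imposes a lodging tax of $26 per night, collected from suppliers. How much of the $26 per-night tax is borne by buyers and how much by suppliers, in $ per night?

Before the tax: set 667 − 5p = 1.5p + 290 → p* = $58, q* = 377.
With the tax collected from suppliers, supply shifts: qs = 1.5(p − 26) + 290.
New equilibrium: buyers pay $64, suppliers receive $38, q = 347. (Wedge: pb − ps = 26.)
Burden on buyers: $6; on suppliers: $20. (They sum to $26.)

Buyers bear $6 per night; suppliers bear $20 per night.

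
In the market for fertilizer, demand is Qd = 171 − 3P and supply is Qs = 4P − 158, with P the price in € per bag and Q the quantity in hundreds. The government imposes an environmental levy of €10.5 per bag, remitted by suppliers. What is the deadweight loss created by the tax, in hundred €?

Deadweight loss = €94.5 hundred.

Before the tax: set 171 − 3P = 4P − 158 → P* = €47, Q* = 30.
With the tax collected from suppliers, supply shifts: Qs = 4(P − 10.5) − 158.
New equilibrium: buyers pay €53, suppliers receive €42.5, Q = 12. (Wedge: Pb − Ps = 10.5.)
Quantity falls by |ΔQ| = |30 − 12| = 18.
DWL = ½ · t · |ΔQ| = ½ · 10.5 · 18 = €94.5.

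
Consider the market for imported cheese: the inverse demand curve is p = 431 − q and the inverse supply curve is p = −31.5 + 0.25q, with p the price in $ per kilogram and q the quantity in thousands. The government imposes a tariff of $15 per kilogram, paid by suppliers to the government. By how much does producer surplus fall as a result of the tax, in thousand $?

Inverting to q(p) form: qd = 431 − p; qs = 4p + 126.
Without the tax, 431 − p = 4p + 126 gives 5p = 305, so p* = $61 and q* = 370.
With the tax collected from suppliers, supply shifts: qs = 4(p − 15) + 126.
Solving gives q = 358 with consumers paying $73 and suppliers receiving $58 (the $15 wedge).
ΔPS is the trapezoid between Q = 358 and Q = 370 of height $3: ½ · (370 + 358) · 3 = $1092.

Producer surplus falls by $1092 thousand.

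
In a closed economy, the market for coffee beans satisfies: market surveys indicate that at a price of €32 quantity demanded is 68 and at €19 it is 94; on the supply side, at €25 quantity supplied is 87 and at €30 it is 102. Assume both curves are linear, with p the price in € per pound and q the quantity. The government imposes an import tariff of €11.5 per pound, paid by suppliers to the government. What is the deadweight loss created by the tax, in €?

Deadweight loss = €79.35.

Demand slope: (94 − 68)/(19 − 32) = -2, so qd = 132 − 2p.
Supply slope: (102 − 87)/(30 − 25) = 3, so qs = 3p + 12.
Before the tax: set 132 − 2p = 3p + 12 → p* = €24, q* = 84.
With the tax collected from suppliers, supply shifts: qs = 3(p − 11.5) + 12.
New equilibrium: consumers pay €30.9, suppliers receive €19.4, q = 70.2. (Wedge: pb − ps = 11.5.)
Quantity falls by |ΔQ| = |84 − 70.2| = 13.8.
DWL = ½ · t · |ΔQ| = ½ · 11.5 · 13.8 = €79.35.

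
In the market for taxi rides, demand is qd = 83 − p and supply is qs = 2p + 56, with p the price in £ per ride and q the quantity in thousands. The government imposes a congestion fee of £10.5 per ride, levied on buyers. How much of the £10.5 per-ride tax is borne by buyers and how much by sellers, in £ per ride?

Buyers bear £7 per ride; sellers bear £3.5 per ride.

Before the tax: set 83 − p = 2p + 56 → p* = £9, q* = 74.
With the tax collected from buyers, demand (in seller-price terms) shifts: qd = 83 − (p + 10.5).
Solving gives q = 67 with buyers paying £16 and sellers receiving £5.5 (the £10.5 wedge).
Burden on buyers: £7; on sellers: £3.5. (They sum to £10.5.)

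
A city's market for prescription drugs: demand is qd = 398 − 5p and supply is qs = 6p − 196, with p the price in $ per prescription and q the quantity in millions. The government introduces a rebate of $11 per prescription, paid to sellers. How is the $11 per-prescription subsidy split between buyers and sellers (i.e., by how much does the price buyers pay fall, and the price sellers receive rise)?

Before the subsidy: set 398 − 5p = 6p − 196 → p* = $54, q* = 128.
With a per-unit subsidy paid to sellers, each receives p + 11 per unit sold, so supply becomes qs = 6(p + 11) − 196.
New equilibrium: buyers pay $48, sellers receive $59, q = 158. (Wedge: pb − ps = −11.)
Gain to buyers: $6; to sellers: $5. (They sum to $11.)

Buyers gain $6 per prescription; sellers gain $5 per prescription.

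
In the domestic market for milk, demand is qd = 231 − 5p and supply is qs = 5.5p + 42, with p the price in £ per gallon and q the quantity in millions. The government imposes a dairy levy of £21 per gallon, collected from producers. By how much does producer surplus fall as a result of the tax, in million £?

Producer surplus falls by £1135 million.

Without the tax, 231 − 5p = 5.5p + 42 gives 10.5p = 189, so p* = £18 and q* = 141.
With the tax collected from producers, supply shifts: qs = 5.5(p − 21) + 42.
New equilibrium: consumers pay £29, producers receive £8, q = 86. (Wedge: pb − ps = 21.)
ΔPS is the trapezoid between Q = 86 and Q = 141 of height £10: ½ · (141 + 86) · 10 = £1135.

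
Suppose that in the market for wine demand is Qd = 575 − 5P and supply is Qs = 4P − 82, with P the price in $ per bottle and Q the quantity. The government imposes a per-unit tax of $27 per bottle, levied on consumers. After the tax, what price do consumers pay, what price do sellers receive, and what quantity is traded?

Before the tax: set 575 − 5P = 4P − 82 → P* = $73, Q* = 210.
With the tax collected from consumers, demand (in seller-price terms) shifts: Qd = 575 − 5(P + 27).
Solving gives Q = 150 with consumers paying $85 and sellers receiving $58 (the $27 wedge).

Consumers pay $85; sellers receive $58; quantity = 150.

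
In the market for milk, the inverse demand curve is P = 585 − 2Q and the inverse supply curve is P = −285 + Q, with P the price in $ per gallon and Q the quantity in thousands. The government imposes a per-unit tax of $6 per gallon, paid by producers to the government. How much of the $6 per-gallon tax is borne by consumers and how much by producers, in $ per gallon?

Consumers bear $4 per gallon; producers bear $2 per gallon.

Rewrite in direct form: Qd = 292.5 − 0.5P and Qs = P + 285.
Without the tax, 292.5 − 0.5P = P + 285 gives 1.5P = 7.5, so P* = $5 and Q* = 290.
With the tax collected from producers, supply shifts: Qs = (P − 6) + 285.
Solving gives Q = 288 with consumers paying $9 and producers receiving $3 (the $6 wedge).
Burden on consumers: $4; on producers: $2. (They sum to $6.)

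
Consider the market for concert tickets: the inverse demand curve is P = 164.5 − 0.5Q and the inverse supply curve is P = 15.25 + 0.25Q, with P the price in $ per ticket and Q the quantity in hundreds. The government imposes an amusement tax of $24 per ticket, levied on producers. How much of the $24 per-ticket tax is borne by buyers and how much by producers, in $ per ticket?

Buyers bear $16 per ticket; producers bear $8 per ticket.

Rewrite in direct form: Qd = 329 − 2P and Qs = 4P − 61.
Before the tax: set 329 − 2P = 4P − 61 → P* = $65, Q* = 199.
With the tax collected from producers, supply shifts: Qs = 4(P − 24) − 61.
Solving gives Q = 167 with buyers paying $81 and producers receiving $57 (the $24 wedge).
Burden on buyers: $16; on producers: $8. (They sum to $24.)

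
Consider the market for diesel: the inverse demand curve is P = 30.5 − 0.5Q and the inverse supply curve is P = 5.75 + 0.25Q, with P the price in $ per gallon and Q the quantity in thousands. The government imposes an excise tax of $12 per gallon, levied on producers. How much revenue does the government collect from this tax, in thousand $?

Inverting to Q(P) form: Qd = 61 − 2P; Qs = 4P − 23.
Before the tax: set 61 − 2P = 4P − 23 → P* = $14, Q* = 33.
With the tax collected from producers, supply shifts: Qs = 4(P − 12) − 23.
New equilibrium: consumers pay $22, producers receive $10, Q = 17. (Wedge: Pb − Ps = 12.)
Revenue = t · Q = 12 · 17 = $204.

Tax revenue = $204 thousand.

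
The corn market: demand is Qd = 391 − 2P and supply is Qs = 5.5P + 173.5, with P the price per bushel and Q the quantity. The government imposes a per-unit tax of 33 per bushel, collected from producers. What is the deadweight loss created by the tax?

Before the tax: set 391 − 2P = 5.5P + 173.5 → P* = 29, Q* = 333.
With the tax collected from producers, supply shifts: Qs = 5.5(P − 33) + 173.5.
Solving gives Q = 284.6 with consumers paying 53.2 and producers receiving 20.2 (the 33 wedge).
Quantity falls by |ΔQ| = |333 − 284.6| = 48.4.
DWL = ½ · t · |ΔQ| = ½ · 33 · 48.4 = 798.6.

Deadweight loss = 798.6.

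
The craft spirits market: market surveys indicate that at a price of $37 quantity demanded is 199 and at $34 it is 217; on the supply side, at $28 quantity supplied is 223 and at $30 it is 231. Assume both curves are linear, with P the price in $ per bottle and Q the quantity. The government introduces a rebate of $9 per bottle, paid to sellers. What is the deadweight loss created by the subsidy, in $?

Deadweight loss = $97.2.

Demand slope: (217 − 199)/(34 − 37) = -6, so Qd = 421 − 6P.
Supply slope: (231 − 223)/(30 − 28) = 4, so Qs = 4P + 111.
Without the subsidy, 421 − 6P = 4P + 111 gives 10P = 310, so P* = $31 and Q* = 235.
With a per-unit subsidy paid to sellers, each receives P + 9 per unit sold, so supply becomes Qs = 4(P + 9) + 111.
New equilibrium: buyers pay $27.4, sellers receive $36.4, Q = 256.6. (Wedge: Pb − Ps = −9.)
Quantity rises by |ΔQ| = |235 − 256.6| = 21.6.
DWL = ½ · t · |ΔQ| = ½ · 9 · 21.6 = $97.2.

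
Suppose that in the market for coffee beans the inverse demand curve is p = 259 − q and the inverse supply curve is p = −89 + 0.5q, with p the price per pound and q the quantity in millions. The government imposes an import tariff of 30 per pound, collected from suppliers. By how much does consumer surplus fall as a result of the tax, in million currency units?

Consumer surplus falls by 4440 million.

Inverting to q(p) form: qd = 259 − p; qs = 2p + 178.
Before the tax: set 259 − p = 2p + 178 → p* = 27, q* = 232.
With the tax collected from suppliers, supply shifts: qs = 2(p − 30) + 178.
New equilibrium: buyers pay 47, suppliers receive 17, q = 212. (Wedge: pb − ps = 30.)
ΔCS is the trapezoid between Q = 212 and Q = 232 of height 20: ½ · (232 + 212) · 20 = 4440.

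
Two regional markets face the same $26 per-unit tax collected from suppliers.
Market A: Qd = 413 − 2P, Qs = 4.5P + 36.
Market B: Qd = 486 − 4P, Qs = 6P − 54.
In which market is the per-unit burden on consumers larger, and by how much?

Market A, by $2.4.

Market A: pre-tax P* = $58, Q* = 297; post-tax Q = 261; per-unit burden on consumers = $18.
Market B: pre-tax P* = $54, Q* = 270; post-tax Q = 207.6; per-unit burden on consumers = $15.6.
Difference: $18 vs $15.6 → market A is larger by $2.4.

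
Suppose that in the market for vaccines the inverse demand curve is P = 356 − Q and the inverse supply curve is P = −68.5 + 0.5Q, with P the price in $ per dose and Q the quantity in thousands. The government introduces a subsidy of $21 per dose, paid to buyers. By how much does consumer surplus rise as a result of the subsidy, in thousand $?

Rewrite in direct form: Qd = 356 − P and Qs = 2P + 137.
Before the subsidy: set 356 − P = 2P + 137 → P* = $73, Q* = 283.
With a per-unit subsidy paid to buyers, each effectively pays P − 21, so demand becomes Qd = 356 − (P − 21).
Solving gives Q = 297 with buyers paying $59 and producers receiving $80 (the $21 wedge).
ΔCS is the trapezoid between Q = 297 and Q = 283 of height $14: ½ · (283 + 297) · 14 = $4060.

Consumer surplus rises by $4060 thousand.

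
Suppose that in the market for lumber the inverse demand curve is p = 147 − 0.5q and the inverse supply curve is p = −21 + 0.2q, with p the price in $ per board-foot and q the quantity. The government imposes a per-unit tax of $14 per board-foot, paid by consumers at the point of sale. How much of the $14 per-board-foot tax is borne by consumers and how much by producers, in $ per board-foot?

Rewrite in direct form: qd = 294 − 2p and qs = 5p + 105.
Before the tax: set 294 − 2p = 5p + 105 → p* = $27, q* = 240.
With the tax collected from consumers, demand (in seller-price terms) shifts: qd = 294 − 2(p + 14).
New equilibrium: consumers pay $37, producers receive $23, q = 220. (Wedge: pb − ps = 14.)
Burden on consumers: $10; on producers: $4. (They sum to $14.)
The less price-elastic side of the market bears the larger share of a per-unit tax.

Consumers bear $10 per board-foot; producers bear $4 per board-foot.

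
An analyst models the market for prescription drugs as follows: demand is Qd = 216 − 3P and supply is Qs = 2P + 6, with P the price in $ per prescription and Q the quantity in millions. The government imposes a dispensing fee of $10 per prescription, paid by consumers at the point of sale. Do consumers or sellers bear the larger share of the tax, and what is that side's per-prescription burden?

Without the tax, 216 − 3P = 2P + 6 gives 5P = 210, so P* = $42 and Q* = 90.
With the tax collected from consumers, demand (in seller-price terms) shifts: Qd = 216 − 3(P + 10).
Solving gives Q = 78 with consumers paying $46 and sellers receiving $36 (the $10 wedge).
Per-prescription burden: consumers $4, sellers $6.
Sellers take the larger share because supply is less price-elastic here (demand slope 3 vs supply slope 2).
The less price-elastic side of the market bears the larger share of a per-unit tax.

Sellers bear the larger share: $6 per prescription.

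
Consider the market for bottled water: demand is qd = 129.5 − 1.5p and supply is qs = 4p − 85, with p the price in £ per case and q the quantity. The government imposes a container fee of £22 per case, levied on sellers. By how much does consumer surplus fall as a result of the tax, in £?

Consumer surplus falls by £944.

Without the tax, 129.5 − 1.5p = 4p − 85 gives 5.5p = 214.5, so p* = £39 and q* = 71.
With the tax collected from sellers, supply shifts: qs = 4(p − 22) − 85.
New equilibrium: buyers pay £55, sellers receive £33, q = 47. (Wedge: pb − ps = 22.)
ΔCS is the trapezoid between Q = 47 and Q = 71 of height £16: ½ · (71 + 47) · 16 = £944.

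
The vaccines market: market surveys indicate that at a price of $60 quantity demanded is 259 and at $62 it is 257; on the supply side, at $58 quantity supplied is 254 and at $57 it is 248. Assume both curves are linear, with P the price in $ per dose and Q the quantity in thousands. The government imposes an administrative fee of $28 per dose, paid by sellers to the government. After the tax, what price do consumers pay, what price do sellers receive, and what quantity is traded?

Demand slope: (257 − 259)/(62 − 60) = -1, so Qd = 319 − P.
Supply slope: (248 − 254)/(57 − 58) = 6, so Qs = 6P − 94.
Before the tax: set 319 − P = 6P − 94 → P* = $59, Q* = 260.
With the tax collected from sellers, supply shifts: Qs = 6(P − 28) − 94.
New equilibrium: consumers pay $83, sellers receive $55, Q = 236. (Wedge: Pb − Ps = 28.)
The less price-elastic side of the market bears the larger share of a per-unit tax.

Consumers pay $83; sellers receive $55; quantity = 236.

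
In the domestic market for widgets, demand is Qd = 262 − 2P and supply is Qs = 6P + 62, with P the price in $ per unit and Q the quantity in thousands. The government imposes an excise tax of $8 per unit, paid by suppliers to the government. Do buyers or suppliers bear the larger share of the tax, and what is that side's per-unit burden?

Before the tax: set 262 − 2P = 6P + 62 → P* = $25, Q* = 212.
With the tax collected from suppliers, supply shifts: Qs = 6(P − 8) + 62.
Solving gives Q = 200 with buyers paying $31 and suppliers receiving $23 (the $8 wedge).
Per-unit burden: buyers $6, suppliers $2.
Buyers take the larger share because demand is less price-elastic here (demand slope 2 vs supply slope 6).

Buyers bear the larger share: $6 per unit.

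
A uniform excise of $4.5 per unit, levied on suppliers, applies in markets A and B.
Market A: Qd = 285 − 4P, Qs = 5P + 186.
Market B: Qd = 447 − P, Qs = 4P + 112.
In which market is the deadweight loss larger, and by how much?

Market A, by $14.4.

Market A: pre-tax P* = $11, Q* = 241; post-tax Q = 231; deadweight loss = $22.5.
Market B: pre-tax P* = $67, Q* = 380; post-tax Q = 376.4; deadweight loss = $8.1.
Difference: $22.5 vs $8.1 → market A is larger by $14.4.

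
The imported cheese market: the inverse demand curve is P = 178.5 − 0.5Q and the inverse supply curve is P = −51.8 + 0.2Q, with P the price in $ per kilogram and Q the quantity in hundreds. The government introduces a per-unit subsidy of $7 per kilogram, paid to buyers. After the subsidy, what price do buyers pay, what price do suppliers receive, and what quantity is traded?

Buyers pay $9; suppliers receive $16; quantity = 339.

Rewrite in direct form: Qd = 357 − 2P and Qs = 5P + 259.
Before the subsidy: set 357 − 2P = 5P + 259 → P* = $14, Q* = 329.
With a per-unit subsidy paid to buyers, each effectively pays P − 7, so demand becomes Qd = 357 − 2(P − 7).
New equilibrium: buyers pay $9, suppliers receive $16, Q = 339. (Wedge: Pb − Ps = −7.)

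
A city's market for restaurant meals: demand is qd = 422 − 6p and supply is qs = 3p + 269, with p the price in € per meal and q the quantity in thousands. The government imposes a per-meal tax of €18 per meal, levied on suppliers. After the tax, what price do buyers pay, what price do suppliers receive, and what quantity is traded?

Buyers pay €23; suppliers receive €5; quantity = 284.

Without the tax, 422 − 6p = 3p + 269 gives 9p = 153, so p* = €17 and q* = 320.
With the tax collected from suppliers, supply shifts: qs = 3(p − 18) + 269.
New equilibrium: buyers pay €23, suppliers receive €5, q = 284. (Wedge: pb − ps = 18.)
The less price-elastic side of the market bears the larger share of a per-unit tax.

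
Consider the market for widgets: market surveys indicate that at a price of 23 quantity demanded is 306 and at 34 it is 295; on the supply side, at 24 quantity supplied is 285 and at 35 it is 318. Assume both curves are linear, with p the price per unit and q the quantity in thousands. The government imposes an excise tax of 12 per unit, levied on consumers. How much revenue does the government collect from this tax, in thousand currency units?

Tax revenue = 3492 thousand.

Demand slope: (295 − 306)/(34 − 23) = -1, so qd = 329 − p.
Supply slope: (318 − 285)/(35 − 24) = 3, so qs = 3p + 213.
Before the tax: set 329 − p = 3p + 213 → p* = 29, q* = 300.
With the tax collected from consumers, demand (in seller-price terms) shifts: qd = 329 − (p + 12).
New equilibrium: consumers pay 38, sellers receive 26, q = 291. (Wedge: pb − ps = 12.)
Revenue = t · Q = 12 · 291 = 3492.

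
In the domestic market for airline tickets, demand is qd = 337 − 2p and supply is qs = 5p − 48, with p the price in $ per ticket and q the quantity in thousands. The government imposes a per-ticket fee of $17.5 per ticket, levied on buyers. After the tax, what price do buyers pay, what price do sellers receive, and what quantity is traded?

Buyers pay $67.5; sellers receive $50; quantity = 202.

Before the tax: set 337 − 2p = 5p − 48 → p* = $55, q* = 227.
With the tax collected from buyers, demand (in seller-price terms) shifts: qd = 337 − 2(p + 17.5).
New equilibrium: buyers pay $67.5, sellers receive $50, q = 202. (Wedge: pb − ps = 17.5.)
The less price-elastic side of the market bears the larger share of a per-unit tax.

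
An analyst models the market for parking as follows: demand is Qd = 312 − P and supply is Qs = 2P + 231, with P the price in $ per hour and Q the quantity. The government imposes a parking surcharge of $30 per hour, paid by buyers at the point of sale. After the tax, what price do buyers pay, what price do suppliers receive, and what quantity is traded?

Without the tax, 312 − P = 2P + 231 gives 3P = 81, so P* = $27 and Q* = 285.
With the tax collected from buyers, demand (in seller-price terms) shifts: Qd = 312 − (P + 30).
Solving gives Q = 265 with buyers paying $47 and suppliers receiving $17 (the $30 wedge).

Buyers pay $47; suppliers receive $17; quantity = 265.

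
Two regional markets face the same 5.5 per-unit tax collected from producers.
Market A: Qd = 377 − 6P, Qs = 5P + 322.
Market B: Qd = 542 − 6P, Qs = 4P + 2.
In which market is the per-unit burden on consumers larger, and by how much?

Market A, by 0.3.

Market A: pre-tax P* = 5, Q* = 347; post-tax Q = 332; per-unit burden on consumers = 2.5.
Market B: pre-tax P* = 54, Q* = 218; post-tax Q = 204.8; per-unit burden on consumers = 2.2.
Difference: 2.5 vs 2.2 → market A is larger by 0.3.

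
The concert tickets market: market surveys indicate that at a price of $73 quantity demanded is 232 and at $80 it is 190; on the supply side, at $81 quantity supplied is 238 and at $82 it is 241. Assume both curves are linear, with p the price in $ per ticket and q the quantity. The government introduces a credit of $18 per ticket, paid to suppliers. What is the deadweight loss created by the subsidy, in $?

Demand slope: (190 − 232)/(80 − 73) = -6, so qd = 670 − 6p.
Supply slope: (241 − 238)/(82 − 81) = 3, so qs = 3p − 5.
Before the subsidy: set 670 − 6p = 3p − 5 → p* = $75, q* = 220.
With a per-unit subsidy paid to suppliers, each receives p + 18 per unit sold, so supply becomes qs = 3(p + 18) − 5.
Solving gives q = 256 with buyers paying $69 and suppliers receiving $87 (the $18 wedge).
Quantity rises by |ΔQ| = |220 − 256| = 36.
DWL = ½ · t · |ΔQ| = ½ · 18 · 36 = $324.

Deadweight loss = $324.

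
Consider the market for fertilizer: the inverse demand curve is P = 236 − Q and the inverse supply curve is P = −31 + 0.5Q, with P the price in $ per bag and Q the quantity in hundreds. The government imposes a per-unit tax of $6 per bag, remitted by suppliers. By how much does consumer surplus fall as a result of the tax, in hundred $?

Consumer surplus falls by $704 hundred.

Inverting to Q(P) form: Qd = 236 − P; Qs = 2P + 62.
Before the tax: set 236 − P = 2P + 62 → P* = $58, Q* = 178.
With the tax collected from suppliers, supply shifts: Qs = 2(P − 6) + 62.
Solving gives Q = 174 with consumers paying $62 and suppliers receiving $56 (the $6 wedge).
ΔCS is the trapezoid between Q = 174 and Q = 178 of height $4: ½ · (178 + 174) · 4 = $704.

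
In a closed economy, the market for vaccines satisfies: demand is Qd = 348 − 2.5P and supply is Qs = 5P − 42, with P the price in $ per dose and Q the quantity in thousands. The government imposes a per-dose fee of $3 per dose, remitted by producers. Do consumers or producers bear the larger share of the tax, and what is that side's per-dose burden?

Before the tax: set 348 − 2.5P = 5P − 42 → P* = $52, Q* = 218.
With the tax collected from producers, supply shifts: Qs = 5(P − 3) − 42.
New equilibrium: consumers pay $54, producers receive $51, Q = 213. (Wedge: Pb − Ps = 3.)
Per-dose burden: consumers $2, producers $1.
Consumers take the larger share because demand is less price-elastic here (demand slope 2.5 vs supply slope 5).

Consumers bear the larger share: $2 per dose.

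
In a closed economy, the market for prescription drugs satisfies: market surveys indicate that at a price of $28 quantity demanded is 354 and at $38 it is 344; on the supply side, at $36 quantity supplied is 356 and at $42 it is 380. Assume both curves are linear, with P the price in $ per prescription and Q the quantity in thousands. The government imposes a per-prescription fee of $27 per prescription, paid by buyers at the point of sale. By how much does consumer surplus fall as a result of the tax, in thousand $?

Demand slope: (344 − 354)/(38 − 28) = -1, so Qd = 382 − P.
Supply slope: (380 − 356)/(42 − 36) = 4, so Qs = 4P + 212.
Without the tax, 382 − P = 4P + 212 gives 5P = 170, so P* = $34 and Q* = 348.
With the tax collected from buyers, demand (in seller-price terms) shifts: Qd = 382 − (P + 27).
New equilibrium: buyers pay $55.6, producers receive $28.6, Q = 326.4. (Wedge: Pb − Ps = 27.)
ΔCS is the trapezoid between Q = 326.4 and Q = 348 of height $21.6: ½ · (348 + 326.4) · 21.6 = $7283.52.

Consumer surplus falls by $7283.52 thousand.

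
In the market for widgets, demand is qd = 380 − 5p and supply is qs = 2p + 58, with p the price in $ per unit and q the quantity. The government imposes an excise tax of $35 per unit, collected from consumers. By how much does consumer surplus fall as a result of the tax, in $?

Before the tax: set 380 − 5p = 2p + 58 → p* = $46, q* = 150.
With the tax collected from consumers, demand (in seller-price terms) shifts: qd = 380 − 5(p + 35).
New equilibrium: consumers pay $56, producers receive $21, q = 100. (Wedge: pb − ps = 35.)
ΔCS is the trapezoid between Q = 100 and Q = 150 of height $10: ½ · (150 + 100) · 10 = $1250.

Consumer surplus falls by $1250.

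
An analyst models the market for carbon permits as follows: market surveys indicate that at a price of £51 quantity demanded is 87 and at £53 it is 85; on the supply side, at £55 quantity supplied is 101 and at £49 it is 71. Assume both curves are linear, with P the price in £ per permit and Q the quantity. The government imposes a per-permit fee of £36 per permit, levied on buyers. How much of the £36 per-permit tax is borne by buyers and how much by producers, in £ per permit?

Demand slope: (85 − 87)/(53 − 51) = -1, so Qd = 138 − P.
Supply slope: (71 − 101)/(49 − 55) = 5, so Qs = 5P − 174.
Without the tax, 138 − P = 5P − 174 gives 6P = 312, so P* = £52 and Q* = 86.
With the tax collected from buyers, demand (in seller-price terms) shifts: Qd = 138 − (P + 36).
New equilibrium: buyers pay £82, producers receive £46, Q = 56. (Wedge: Pb − Ps = 36.)
Burden on buyers: £30; on producers: £6. (They sum to £36.)
The less price-elastic side of the market bears the larger share of a per-unit tax.

Buyers bear £30 per permit; producers bear £6 per permit.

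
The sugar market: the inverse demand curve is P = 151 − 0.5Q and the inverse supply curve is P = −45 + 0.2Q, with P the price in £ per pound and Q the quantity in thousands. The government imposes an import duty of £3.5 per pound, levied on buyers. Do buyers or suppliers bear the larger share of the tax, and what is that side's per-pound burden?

Inverting to Q(P) form: Qd = 302 − 2P; Qs = 5P + 225.
Without the tax, 302 − 2P = 5P + 225 gives 7P = 77, so P* = £11 and Q* = 280.
With the tax collected from buyers, demand (in seller-price terms) shifts: Qd = 302 − 2(P + 3.5).
New equilibrium: buyers pay £13.5, suppliers receive £10, Q = 275. (Wedge: Pb − Ps = 3.5.)
Per-pound burden: buyers £2.5, suppliers £1.
Buyers take the larger share because demand is less price-elastic here (demand slope 2 vs supply slope 5).

Buyers bear the larger share: £2.5 per pound.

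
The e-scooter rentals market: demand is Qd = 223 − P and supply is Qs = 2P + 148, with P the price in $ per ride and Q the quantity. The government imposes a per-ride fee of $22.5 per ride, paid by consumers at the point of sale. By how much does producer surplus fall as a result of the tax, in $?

Producer surplus falls by $1428.75.

Without the tax, 223 − P = 2P + 148 gives 3P = 75, so P* = $25 and Q* = 198.
With the tax collected from consumers, demand (in seller-price terms) shifts: Qd = 223 − (P + 22.5).
New equilibrium: consumers pay $40, sellers receive $17.5, Q = 183. (Wedge: Pb − Ps = 22.5.)
ΔPS is the trapezoid between Q = 183 and Q = 198 of height $7.5: ½ · (198 + 183) · 7.5 = $1428.75.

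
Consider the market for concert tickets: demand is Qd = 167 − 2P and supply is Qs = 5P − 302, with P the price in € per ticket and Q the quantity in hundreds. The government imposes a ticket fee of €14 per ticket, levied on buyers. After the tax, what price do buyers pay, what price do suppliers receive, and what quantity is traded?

Without the tax, 167 − 2P = 5P − 302 gives 7P = 469, so P* = €67 and Q* = 33.
With the tax collected from buyers, demand (in seller-price terms) shifts: Qd = 167 − 2(P + 14).
Solving gives Q = 13 with buyers paying €77 and suppliers receiving €63 (the €14 wedge).
The less price-elastic side of the market bears the larger share of a per-unit tax.

Buyers pay €77; suppliers receive €63; quantity = 13.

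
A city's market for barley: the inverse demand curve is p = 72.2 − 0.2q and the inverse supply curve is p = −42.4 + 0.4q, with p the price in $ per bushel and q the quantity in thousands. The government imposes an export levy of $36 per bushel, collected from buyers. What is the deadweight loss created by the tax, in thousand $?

Rewrite in direct form: qd = 361 − 5p and qs = 2.5p + 106.
Without the tax, 361 − 5p = 2.5p + 106 gives 7.5p = 255, so p* = $34 and q* = 191.
With the tax collected from buyers, demand (in seller-price terms) shifts: qd = 361 − 5(p + 36).
New equilibrium: buyers pay $46, sellers receive $10, q = 131. (Wedge: pb − ps = 36.)
Quantity falls by |ΔQ| = |191 − 131| = 60.
DWL = ½ · t · |ΔQ| = ½ · 36 · 60 = $1080.

Deadweight loss = $1080 thousand.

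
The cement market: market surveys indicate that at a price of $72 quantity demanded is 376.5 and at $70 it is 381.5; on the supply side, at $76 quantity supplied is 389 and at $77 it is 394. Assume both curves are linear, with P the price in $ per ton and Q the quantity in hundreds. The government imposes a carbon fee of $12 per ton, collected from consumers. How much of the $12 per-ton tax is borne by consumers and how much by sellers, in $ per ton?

Demand slope: (381.5 − 376.5)/(70 − 72) = -2.5, so Qd = 556.5 − 2.5P.
Supply slope: (394 − 389)/(77 − 76) = 5, so Qs = 5P + 9.
Without the tax, 556.5 − 2.5P = 5P + 9 gives 7.5P = 547.5, so P* = $73 and Q* = 374.
With the tax collected from consumers, demand (in seller-price terms) shifts: Qd = 556.5 − 2.5(P + 12).
New equilibrium: consumers pay $81, sellers receive $69, Q = 354. (Wedge: Pb − Ps = 12.)
Burden on consumers: $8; on sellers: $4. (They sum to $12.)

Consumers bear $8 per ton; sellers bear $4 per ton.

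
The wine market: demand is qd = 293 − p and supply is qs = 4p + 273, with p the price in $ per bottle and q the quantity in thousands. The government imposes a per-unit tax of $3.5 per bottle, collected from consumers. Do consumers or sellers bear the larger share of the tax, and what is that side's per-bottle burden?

Without the tax, 293 − p = 4p + 273 gives 5p = 20, so p* = $4 and q* = 289.
With the tax collected from consumers, demand (in seller-price terms) shifts: qd = 293 − (p + 3.5).
Solving gives q = 286.2 with consumers paying $6.8 and sellers receiving $3.3 (the $3.5 wedge).
Per-bottle burden: consumers $2.8, sellers $0.7.
Consumers take the larger share because demand is less price-elastic here (demand slope 1 vs supply slope 4).
The less price-elastic side of the market bears the larger share of a per-unit tax.

Consumers bear the larger share: $2.8 per bottle.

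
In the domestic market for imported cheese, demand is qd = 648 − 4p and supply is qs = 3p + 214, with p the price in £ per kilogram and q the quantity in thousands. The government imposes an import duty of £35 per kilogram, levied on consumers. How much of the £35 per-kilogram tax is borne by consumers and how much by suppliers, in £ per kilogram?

Before the tax: set 648 − 4p = 3p + 214 → p* = £62, q* = 400.
With the tax collected from consumers, demand (in seller-price terms) shifts: qd = 648 − 4(p + 35).
Solving gives q = 340 with consumers paying £77 and suppliers receiving £42 (the £35 wedge).
Burden on consumers: £15; on suppliers: £20. (They sum to £35.)
The less price-elastic side of the market bears the larger share of a per-unit tax.

Consumers bear £15 per kilogram; suppliers bear £20 per kilogram.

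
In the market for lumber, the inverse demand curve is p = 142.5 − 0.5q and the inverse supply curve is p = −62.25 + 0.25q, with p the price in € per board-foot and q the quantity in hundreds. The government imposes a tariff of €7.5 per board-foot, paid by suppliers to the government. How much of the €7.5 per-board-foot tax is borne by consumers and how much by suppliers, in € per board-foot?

Consumers bear €5 per board-foot; suppliers bear €2.5 per board-foot.

Rewrite in direct form: qd = 285 − 2p and qs = 4p + 249.
Without the tax, 285 − 2p = 4p + 249 gives 6p = 36, so p* = €6 and q* = 273.
With the tax collected from suppliers, supply shifts: qs = 4(p − 7.5) + 249.
New equilibrium: consumers pay €11, suppliers receive €3.5, q = 263. (Wedge: pb − ps = 7.5.)
Burden on consumers: €5; on suppliers: €2.5. (They sum to €7.5.)
The less price-elastic side of the market bears the larger share of a per-unit tax.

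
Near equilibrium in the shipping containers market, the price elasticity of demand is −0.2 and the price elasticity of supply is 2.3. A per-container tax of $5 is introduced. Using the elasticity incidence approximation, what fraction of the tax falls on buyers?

Buyers' share ≈ 0.92.

Incidence ratio: buyers' share ≈ εs / (εs + |εd|) = 2.3 / (2.3 + 0.2) = 0.92.
Supply is the more elastic side, so buyers bear the larger share.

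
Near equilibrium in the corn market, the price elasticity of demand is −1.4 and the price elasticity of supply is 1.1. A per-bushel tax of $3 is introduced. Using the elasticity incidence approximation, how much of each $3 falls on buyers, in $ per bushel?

Incidence ratio: buyers' share ≈ εs / (εs + |εd|) = 1.1 / (1.1 + 1.4) = 0.44.
So buyers bear ≈ 0.44 × $3 = $1.32; sellers bear $1.68.

Buyers bear ≈ $1.32 per bushel.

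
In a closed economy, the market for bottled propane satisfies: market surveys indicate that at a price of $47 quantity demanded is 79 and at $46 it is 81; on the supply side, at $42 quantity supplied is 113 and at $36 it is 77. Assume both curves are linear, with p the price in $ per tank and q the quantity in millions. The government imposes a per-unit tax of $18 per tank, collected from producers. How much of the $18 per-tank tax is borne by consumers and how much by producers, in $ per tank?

Demand slope: (81 − 79)/(46 − 47) = -2, so qd = 173 − 2p.
Supply slope: (77 − 113)/(36 − 42) = 6, so qs = 6p − 139.
Before the tax: set 173 − 2p = 6p − 139 → p* = $39, q* = 95.
With the tax collected from producers, supply shifts: qs = 6(p − 18) − 139.
New equilibrium: consumers pay $52.5, producers receive $34.5, q = 68. (Wedge: pb − ps = 18.)
Burden on consumers: $13.5; on producers: $4.5. (They sum to $18.)
The less price-elastic side of the market bears the larger share of a per-unit tax.

Consumers bear $13.5 per tank; producers bear $4.5 per tank.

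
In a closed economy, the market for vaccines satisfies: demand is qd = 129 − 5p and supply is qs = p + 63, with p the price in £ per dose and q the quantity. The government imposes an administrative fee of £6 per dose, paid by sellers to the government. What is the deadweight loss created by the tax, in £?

Before the tax: set 129 − 5p = p + 63 → p* = £11, q* = 74.
With the tax collected from sellers, supply shifts: qs = (p − 6) + 63.
Solving gives q = 69 with consumers paying £12 and sellers receiving £6 (the £6 wedge).
Quantity falls by |ΔQ| = |74 − 69| = 5.
DWL = ½ · t · |ΔQ| = ½ · 6 · 5 = £15.

Deadweight loss = £15.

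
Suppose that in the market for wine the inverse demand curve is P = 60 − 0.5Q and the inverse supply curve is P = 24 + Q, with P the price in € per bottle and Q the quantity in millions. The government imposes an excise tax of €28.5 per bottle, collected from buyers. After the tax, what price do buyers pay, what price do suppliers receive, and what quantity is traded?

Inverting to Q(P) form: Qd = 120 − 2P; Qs = P − 24.
Without the tax, 120 − 2P = P − 24 gives 3P = 144, so P* = €48 and Q* = 24.
With the tax collected from buyers, demand (in seller-price terms) shifts: Qd = 120 − 2(P + 28.5).
New equilibrium: buyers pay €57.5, suppliers receive €29, Q = 5. (Wedge: Pb − Ps = 28.5.)
The less price-elastic side of the market bears the larger share of a per-unit tax.

Buyers pay €57.5; suppliers receive €29; quantity = 5.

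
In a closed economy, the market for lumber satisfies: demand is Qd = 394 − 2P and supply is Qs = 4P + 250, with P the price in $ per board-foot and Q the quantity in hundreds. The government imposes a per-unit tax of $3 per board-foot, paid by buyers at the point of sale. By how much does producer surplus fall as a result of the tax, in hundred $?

Producer surplus falls by $344 hundred.

Without the tax, 394 − 2P = 4P + 250 gives 6P = 144, so P* = $24 and Q* = 346.
With the tax collected from buyers, demand (in seller-price terms) shifts: Qd = 394 − 2(P + 3).
Solving gives Q = 342 with buyers paying $26 and suppliers receiving $23 (the $3 wedge).
ΔPS is the trapezoid between Q = 342 and Q = 346 of height $1: ½ · (346 + 342) · 1 = $344.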